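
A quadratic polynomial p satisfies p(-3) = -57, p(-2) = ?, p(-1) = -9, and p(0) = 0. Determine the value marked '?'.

-28

The 3 known points determine the degree-2 polynomial uniquely.
Write p(u) = au^2 + bu + c. Substituting each data point gives a linear system:
  9a - 3b + c = -57
  a - b + c = -9
  c = 0
Solving the system yields a = -5, b = 4, c = 0.
So p(u) = -5u² + 4u.
Then p(-2) = -28.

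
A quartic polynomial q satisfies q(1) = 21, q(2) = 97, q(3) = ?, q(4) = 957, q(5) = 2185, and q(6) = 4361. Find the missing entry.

347

On equispaced nodes a degree-4 polynomial has vanishing fifth forward difference, so
  - q(1) + 5·q(2) - 10·q(3) + 10·q(4) - 5·q(5) + q(6) = 0.
Substituting the known values and solving for q(3):
  -10·q(3) = -3470
  q(3) = 347.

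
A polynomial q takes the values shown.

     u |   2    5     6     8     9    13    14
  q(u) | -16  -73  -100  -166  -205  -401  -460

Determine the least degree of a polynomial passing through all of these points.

2

Divided differences on the nodes 2, 5, 6, 8, 9, 13, 14:
  order 0: -16  -73  -100  -166  -205  -401  -460
  order 1: -19  -27  -33  -39  -49  -59
  order 2: -2  -2  -2  -2  -2
  order 3: 0  0  0  0
  order 4: 0  0  0
  order 5: 0  0
  order 6: 0
The order-2 divided differences are all -2 (nonzero) and every higher order vanishes, so the data lies on a polynomial of degree exactly 2.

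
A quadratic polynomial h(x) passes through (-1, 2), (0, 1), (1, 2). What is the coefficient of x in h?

Write h(x) = ax^2 + bx + c. Substituting each data point gives a linear system:
  a - b + c = 2
  c = 1
  a + b + c = 2
Solving the system yields a = 1, b = 0, c = 1.
So h(x) = x^2 + 1.
The coefficient of x is 0.

0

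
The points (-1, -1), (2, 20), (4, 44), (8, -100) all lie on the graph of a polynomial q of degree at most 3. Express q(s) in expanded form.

Write q(s) = as^3 + bs^2 + cs + d. Substituting each data point gives a linear system:
  -a + b - c + d = -1
  8a + 4b + 2c + d = 20
  64a + 16b + 4c + d = 44
  512a + 64b + 8c + d = -100
Solving the system yields a = -1, b = 6, c = 4, d = -4.
So q(s) = -s^3 + 6s^2 + 4s - 4.
Check: q(2) = 20. ✓

q(s) = -s^3 + 6s^2 + 4s - 4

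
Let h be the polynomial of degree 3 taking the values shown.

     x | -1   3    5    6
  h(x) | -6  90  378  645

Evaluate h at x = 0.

Using the Lagrange interpolation formula with nodes -1, 3, 5, 6:
  L_0(x) = (x - 3)(x - 5)(x - 6) / -168
  L_1(x) = (x + 1)(x - 5)(x - 6) / 24
  L_2(x) = (x + 1)(x - 3)(x - 6) / -12
  L_3(x) = (x + 1)(x - 3)(x - 5) / 21
Then h(x) = -6·L_0(x) + 90·L_1(x) + 378·L_2(x) + 645·L_3(x).
Expanding and collecting terms gives h(x) = 3x^3 - x^2 + 5x + 3.
Evaluating at x = 0: h(0) = 3.

3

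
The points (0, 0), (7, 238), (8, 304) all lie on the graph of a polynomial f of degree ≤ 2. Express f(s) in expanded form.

Using the Lagrange interpolation formula with nodes 0, 7, 8:
  L_0(s) = (s - 7)(s - 8) / 56
  L_1(s) = s(s - 8) / -7
  L_2(s) = s(s - 7) / 8
Then f(s) = 0·L_0(s) + 238·L_1(s) + 304·L_2(s).
Expanding and collecting terms gives f(s) = 4s² + 6s.
Check: f(0) = 0. ✓

f(s) = 4s^2 + 6s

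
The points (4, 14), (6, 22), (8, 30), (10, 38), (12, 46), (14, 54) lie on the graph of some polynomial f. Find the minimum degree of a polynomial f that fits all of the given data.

Forward differences of the values at x = 4, 6, 8, 10, 12, 14:
  f  : 14  22  30  38  46  54
  Δ  : 8  8  8  8  8
  Δ^2: 0  0  0  0
  Δ^3: 0  0  0
  Δ^4: 0  0
  Δ^5: 0
The first differences are constant (8) and nonzero, while all higher differences vanish, so the minimal degree is 1.

1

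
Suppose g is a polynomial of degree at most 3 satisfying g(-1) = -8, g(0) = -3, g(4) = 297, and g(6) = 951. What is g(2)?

Write g(u) = au^3 + bu^2 + cu + d. Substituting each data point gives a linear system:
  -a + b - c + d = -8
  d = -3
  64a + 16b + 4c + d = 297
  216a + 36b + 6c + d = 951
Solving the system yields a = 4, b = 2, c = 3, d = -3.
So g(u) = 4u^3 + 2u^2 + 3u - 3.
Then g(2) = 43.

43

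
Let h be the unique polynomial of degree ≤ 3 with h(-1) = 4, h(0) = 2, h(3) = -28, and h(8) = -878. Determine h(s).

h(s) = -2s^3 + 2s^2 + 2s + 2

Using the Lagrange interpolation formula with nodes -1, 0, 3, 8:
  L_0(s) = s(s - 3)(s - 8) / -36
  L_1(s) = (s + 1)(s - 3)(s - 8) / 24
  L_2(s) = (s + 1)s(s - 8) / -60
  L_3(s) = (s + 1)s(s - 3) / 360
Then h(s) = 4·L_0(s) + 2·L_1(s) - 28·L_2(s) - 878·L_3(s).
Expanding and collecting terms gives h(s) = -2s³ + 2s² + 2s + 2.
Check: h(3) = -28. ✓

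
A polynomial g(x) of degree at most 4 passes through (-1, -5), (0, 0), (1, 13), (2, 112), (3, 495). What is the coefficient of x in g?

Write g(x) = ax^4 + bx^3 + cx^2 + dx + e. Substituting each data point gives a linear system:
  a - b + c - d + e = -5
  e = 0
  a + b + c + d + e = 13
  16a + 8b + 4c + 2d + e = 112
  81a + 27b + 9c + 3d + e = 495
Solving the system yields a = 5, b = 3, c = -1, d = 6, e = 0.
So g(x) = 5x⁴ + 3x³ - x² + 6x.
The coefficient of x is 6.

6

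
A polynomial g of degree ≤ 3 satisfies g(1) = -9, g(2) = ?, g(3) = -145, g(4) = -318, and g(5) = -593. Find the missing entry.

-50

The 4 known points determine the degree-3 polynomial uniquely.
Write g(t) = at^3 + bt^2 + ct + d. Substituting each data point gives a linear system:
  a + b + c + d = -9
  27a + 9b + 3c + d = -145
  64a + 16b + 4c + d = -318
  125a + 25b + 5c + d = -593
Solving the system yields a = -4, b = -3, c = -4, d = 2.
So g(t) = -4t^3 - 3t^2 - 4t + 2.
Then g(2) = -50.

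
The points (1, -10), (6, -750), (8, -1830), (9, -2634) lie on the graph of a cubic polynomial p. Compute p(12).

-6390

Write p(x) = ax^3 + bx^2 + cx + d. Substituting each data point gives a linear system:
  a + b + c + d = -10
  216a + 36b + 6c + d = -750
  512a + 64b + 8c + d = -1830
  729a + 81b + 9c + d = -2634
Solving the system yields a = -4, b = 4, c = -4, d = -6.
So p(x) = -4x^3 + 4x^2 - 4x - 6.
Then p(12) = -6390.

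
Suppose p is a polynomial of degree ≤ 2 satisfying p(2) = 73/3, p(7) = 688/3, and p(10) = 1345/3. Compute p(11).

1612/3

Using the Lagrange interpolation formula with nodes 2, 7, 10:
  L_0(u) = (u - 7)(u - 10) / 40
  L_1(u) = (u - 2)(u - 10) / -15
  L_2(u) = (u - 2)(u - 7) / 24
Then p(u) = 73/3·L_0(u) + 688/3·L_1(u) + 1345/3·L_2(u).
Expanding and collecting terms gives p(u) = 4u^2 + 5u - 5/3.
Evaluating at u = 11: p(11) = 1612/3.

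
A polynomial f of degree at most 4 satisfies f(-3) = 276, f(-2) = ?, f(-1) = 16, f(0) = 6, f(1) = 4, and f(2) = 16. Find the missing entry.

The 5 known points determine the degree-4 polynomial uniquely.
Write f(n) = an^4 + bn^3 + cn^2 + dn + e. Substituting each data point gives a linear system:
  81a - 27b + 9c - 3d + e = 276
  a - b + c - d + e = 16
  e = 6
  a + b + c + d + e = 4
  16a + 8b + 4c + 2d + e = 16
Solving the system yields a = 2, b = -3, c = 2, d = -3, e = 6.
So f(n) = 2n^4 - 3n^3 + 2n^2 - 3n + 6.
Then f(-2) = 76.

76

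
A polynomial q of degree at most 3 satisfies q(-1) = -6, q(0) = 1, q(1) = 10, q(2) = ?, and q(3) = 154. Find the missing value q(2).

51

The 4 known points determine the degree-3 polynomial uniquely.
Write q(s) = as^3 + bs^2 + cs + d. Substituting each data point gives a linear system:
  -a + b - c + d = -6
  d = 1
  a + b + c + d = 10
  27a + 9b + 3c + d = 154
Solving the system yields a = 5, b = 1, c = 3, d = 1.
So q(s) = 5s^3 + s^2 + 3s + 1.
Then q(2) = 51.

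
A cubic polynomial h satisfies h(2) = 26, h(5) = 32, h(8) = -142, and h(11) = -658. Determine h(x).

Write h(x) = ax^3 + bx^2 + cx + d. Substituting each data point gives a linear system:
  8a + 4b + 2c + d = 26
  125a + 25b + 5c + d = 32
  512a + 64b + 8c + d = -142
  1331a + 121b + 11c + d = -658
Solving the system yields a = -1, b = 5, c = 6, d = 2.
So h(x) = -x³ + 5x² + 6x + 2.
Check: h(8) = -142. ✓

h(x) = -x^3 + 5x^2 + 6x + 2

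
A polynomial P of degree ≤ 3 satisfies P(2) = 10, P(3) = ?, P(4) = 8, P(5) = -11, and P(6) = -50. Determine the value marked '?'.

On equispaced nodes a degree-3 polynomial has vanishing fourth forward difference, so
  P(2) - 4·P(3) + 6·P(4) - 4·P(5) + P(6) = 0.
Substituting the known values and solving for P(3):
  -4·P(3) = -52
  P(3) = 13.

13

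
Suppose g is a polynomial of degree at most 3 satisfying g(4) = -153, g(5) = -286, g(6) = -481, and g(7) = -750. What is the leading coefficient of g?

Write g(u) = au^3 + bu^2 + cu + d. Substituting each data point gives a linear system:
  64a + 16b + 4c + d = -153
  125a + 25b + 5c + d = -286
  216a + 36b + 6c + d = -481
  343a + 49b + 7c + d = -750
Solving the system yields a = -2, b = -1, c = -2, d = -1.
So g(u) = -2u^3 - u^2 - 2u - 1.
The leading coefficient is -2.

-2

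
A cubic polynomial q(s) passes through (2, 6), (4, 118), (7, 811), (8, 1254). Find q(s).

q(s) = 3s^3 - 4s^2 - 4s + 6

Write q(s) = as^3 + bs^2 + cs + d. Substituting each data point gives a linear system:
  8a + 4b + 2c + d = 6
  64a + 16b + 4c + d = 118
  343a + 49b + 7c + d = 811
  512a + 64b + 8c + d = 1254
Solving the system yields a = 3, b = -4, c = -4, d = 6.
So q(s) = 3s³ - 4s² - 4s + 6.
Check: q(4) = 118. ✓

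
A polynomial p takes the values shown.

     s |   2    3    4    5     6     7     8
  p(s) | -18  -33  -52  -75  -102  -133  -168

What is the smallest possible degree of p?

2

Forward differences of the values at s = 2, 3, 4, 5, 6, 7, 8:
  p  : -18  -33  -52  -75  -102  -133  -168
  Δ  : -15  -19  -23  -27  -31  -35
  Δ^2: -4  -4  -4  -4  -4
  Δ^3: 0  0  0  0
  Δ^4: 0  0  0
  Δ^5: 0  0
  Δ^6: 0
The second differences are constant (-4) and nonzero, while all higher differences vanish, so the minimal degree is 2.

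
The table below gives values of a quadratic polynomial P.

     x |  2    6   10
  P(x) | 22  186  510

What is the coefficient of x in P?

Write P(x) = ax^2 + bx + c. Substituting each data point gives a linear system:
  4a + 2b + c = 22
  36a + 6b + c = 186
  100a + 10b + c = 510
Solving the system yields a = 5, b = 1, c = 0.
So P(x) = 5x^2 + x.
The coefficient of x is 1.

1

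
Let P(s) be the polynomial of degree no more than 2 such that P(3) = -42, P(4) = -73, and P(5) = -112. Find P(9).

Write P(s) = as^2 + bs + c. Substituting each data point gives a linear system:
  9a + 3b + c = -42
  16a + 4b + c = -73
  25a + 5b + c = -112
Solving the system yields a = -4, b = -3, c = 3.
So P(s) = -4s^2 - 3s + 3.
Then P(9) = -348.

-348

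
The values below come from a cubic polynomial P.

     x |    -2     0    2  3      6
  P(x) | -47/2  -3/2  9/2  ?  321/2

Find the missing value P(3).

33/2

The 4 known points determine the degree-3 polynomial uniquely.
Write P(x) = ax^3 + bx^2 + cx + d. Substituting each data point gives a linear system:
  -8a + 4b - 2c + d = -47/2
  d = -3/2
  8a + 4b + 2c + d = 9/2
  216a + 36b + 6c + d = 321/2
Solving the system yields a = 1, b = -2, c = 3, d = -3/2.
So P(x) = x^3 - 2x^2 + 3x - 3/2.
Then P(3) = 33/2.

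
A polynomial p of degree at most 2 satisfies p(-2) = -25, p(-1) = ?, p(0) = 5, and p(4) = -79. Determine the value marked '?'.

-4

The 3 known points determine the degree-2 polynomial uniquely.
Write p(t) = at^2 + bt + c. Substituting each data point gives a linear system:
  4a - 2b + c = -25
  c = 5
  16a + 4b + c = -79
Solving the system yields a = -6, b = 3, c = 5.
So p(t) = -6t² + 3t + 5.
Then p(-1) = -4.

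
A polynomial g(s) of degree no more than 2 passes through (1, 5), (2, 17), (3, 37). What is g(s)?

Using the Lagrange interpolation formula with nodes 1, 2, 3:
  L_0(s) = (s - 2)(s - 3) / 2
  L_1(s) = (s - 1)(s - 3) / -1
  L_2(s) = (s - 1)(s - 2) / 2
Then g(s) = 5·L_0(s) + 17·L_1(s) + 37·L_2(s).
Expanding and collecting terms gives g(s) = 4s^2 + 1.
Check: g(2) = 17. ✓

g(s) = 4s^2 + 1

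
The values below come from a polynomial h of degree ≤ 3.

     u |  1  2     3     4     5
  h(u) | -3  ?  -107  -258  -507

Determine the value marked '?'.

The 4 known points determine the degree-3 polynomial uniquely.
Write h(u) = au^3 + bu^2 + cu + d. Substituting each data point gives a linear system:
  a + b + c + d = -3
  27a + 9b + 3c + d = -107
  64a + 16b + 4c + d = -258
  125a + 25b + 5c + d = -507
Solving the system yields a = -4, b = -1, c = 4, d = -2.
So h(u) = -4u^3 - u^2 + 4u - 2.
Then h(2) = -30.

-30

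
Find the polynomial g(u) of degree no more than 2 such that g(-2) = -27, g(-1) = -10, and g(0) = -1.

g(u) = -4u^2 + 5u - 1

Using the Lagrange interpolation formula with nodes -2, -1, 0:
  L_0(u) = (u + 1)u / 2
  L_1(u) = (u + 2)u / -1
  L_2(u) = (u + 2)(u + 1) / 2
Then g(u) = -27·L_0(u) - 10·L_1(u) - 1·L_2(u).
Expanding and collecting terms gives g(u) = -4u^2 + 5u - 1.
Check: g(-1) = -10. ✓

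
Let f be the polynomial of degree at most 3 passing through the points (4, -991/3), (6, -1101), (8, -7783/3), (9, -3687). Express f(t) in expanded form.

Write f(t) = at^3 + bt^2 + ct + d. Substituting each data point gives a linear system:
  64a + 16b + 4c + d = -991/3
  216a + 36b + 6c + d = -1101
  512a + 64b + 8c + d = -7783/3
  729a + 81b + 9c + d = -3687
Solving the system yields a = -5, b = -1/3, c = -2, d = 3.
So f(t) = -5t^3 - (1/3)t^2 - 2t + 3.
Check: f(4) = -991/3. ✓

f(t) = -5t^3 - (1/3)t^2 - 2t + 3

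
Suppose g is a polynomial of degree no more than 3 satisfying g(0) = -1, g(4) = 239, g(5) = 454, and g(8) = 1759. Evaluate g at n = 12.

Using the Lagrange interpolation formula with nodes 0, 4, 5, 8:
  L_0(n) = (n - 4)(n - 5)(n - 8) / -160
  L_1(n) = n(n - 5)(n - 8) / 16
  L_2(n) = n(n - 4)(n - 8) / -15
  L_3(n) = n(n - 4)(n - 5) / 96
Then g(n) = -1·L_0(n) + 239·L_1(n) + 454·L_2(n) + 1759·L_3(n).
Expanding and collecting terms gives g(n) = 3n³ + 4n² - 4n - 1.
Evaluating at n = 12: g(12) = 5711.

5711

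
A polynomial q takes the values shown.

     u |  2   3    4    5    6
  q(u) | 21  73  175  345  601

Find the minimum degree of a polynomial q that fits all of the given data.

3

Forward differences of the values at u = 2, 3, 4, 5, 6:
  q  : 21  73  175  345  601
  Δ  : 52  102  170  256
  Δ^2: 50  68  86
  Δ^3: 18  18
  Δ^4: 0
The third differences are constant (18) and nonzero, while all higher differences vanish, so the minimal degree is 3.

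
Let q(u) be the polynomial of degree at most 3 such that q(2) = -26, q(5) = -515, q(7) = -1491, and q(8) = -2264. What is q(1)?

-3

Using the Lagrange interpolation formula with nodes 2, 5, 7, 8:
  L_0(u) = (u - 5)(u - 7)(u - 8) / -90
  L_1(u) = (u - 2)(u - 7)(u - 8) / 18
  L_2(u) = (u - 2)(u - 5)(u - 8) / -10
  L_3(u) = (u - 2)(u - 5)(u - 7) / 18
Then q(u) = -26·L_0(u) - 515·L_1(u) - 1491·L_2(u) - 2264·L_3(u).
Expanding and collecting terms gives q(u) = -5u^3 + 5u^2 - 3u.
Evaluating at u = 1: q(1) = -3.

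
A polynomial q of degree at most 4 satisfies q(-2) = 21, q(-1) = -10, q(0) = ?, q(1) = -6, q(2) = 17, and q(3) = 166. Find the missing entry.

The 5 known points determine the degree-4 polynomial uniquely.
Write q(x) = ax^4 + bx^3 + cx^2 + dx + e. Substituting each data point gives a linear system:
  16a - 8b + 4c - 2d + e = 21
  a - b + c - d + e = -10
  a + b + c + d + e = -6
  16a + 8b + 4c + 2d + e = 17
  81a + 27b + 9c + 3d + e = 166
Solving the system yields a = 3, b = -1, c = -6, d = 3, e = -5.
So q(x) = 3x^4 - x^3 - 6x^2 + 3x - 5.
Then q(0) = -5.

-5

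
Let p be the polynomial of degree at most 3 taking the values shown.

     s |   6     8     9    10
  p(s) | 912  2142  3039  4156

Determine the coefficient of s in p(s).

-5

Write p(s) = as^3 + bs^2 + cs + d. Substituting each data point gives a linear system:
  216a + 36b + 6c + d = 912
  512a + 64b + 8c + d = 2142
  729a + 81b + 9c + d = 3039
  1000a + 100b + 10c + d = 4156
Solving the system yields a = 4, b = 2, c = -5, d = 6.
So p(s) = 4s³ + 2s² - 5s + 6.
The coefficient of s is -5.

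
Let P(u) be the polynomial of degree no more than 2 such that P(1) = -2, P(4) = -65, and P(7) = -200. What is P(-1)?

0

Using the Lagrange interpolation formula with nodes 1, 4, 7:
  L_0(u) = (u - 4)(u - 7) / 18
  L_1(u) = (u - 1)(u - 7) / -9
  L_2(u) = (u - 1)(u - 4) / 18
Then P(u) = -2·L_0(u) - 65·L_1(u) - 200·L_2(u).
Expanding and collecting terms gives P(u) = -4u^2 - u + 3.
Evaluating at u = -1: P(-1) = 0.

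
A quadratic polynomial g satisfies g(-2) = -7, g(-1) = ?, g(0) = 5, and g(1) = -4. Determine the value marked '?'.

4

The 3 known points determine the degree-2 polynomial uniquely.
Write g(t) = at^2 + bt + c. Substituting each data point gives a linear system:
  4a - 2b + c = -7
  c = 5
  a + b + c = -4
Solving the system yields a = -5, b = -4, c = 5.
So g(t) = -5t^2 - 4t + 5.
Then g(-1) = 4.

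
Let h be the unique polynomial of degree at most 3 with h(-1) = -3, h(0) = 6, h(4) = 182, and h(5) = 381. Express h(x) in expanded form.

h(x) = 4x^3 - 5x^2 + 6

Write h(x) = ax^3 + bx^2 + cx + d. Substituting each data point gives a linear system:
  -a + b - c + d = -3
  d = 6
  64a + 16b + 4c + d = 182
  125a + 25b + 5c + d = 381
Solving the system yields a = 4, b = -5, c = 0, d = 6.
So h(x) = 4x^3 - 5x^2 + 6.
Check: h(4) = 182. ✓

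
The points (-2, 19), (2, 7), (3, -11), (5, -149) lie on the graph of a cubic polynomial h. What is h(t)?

h(t) = -2t^3 + 3t^2 + 5t + 1

Write h(t) = at^3 + bt^2 + ct + d. Substituting each data point gives a linear system:
  -8a + 4b - 2c + d = 19
  8a + 4b + 2c + d = 7
  27a + 9b + 3c + d = -11
  125a + 25b + 5c + d = -149
Solving the system yields a = -2, b = 3, c = 5, d = 1.
So h(t) = -2t^3 + 3t^2 + 5t + 1.
Check: h(3) = -11. ✓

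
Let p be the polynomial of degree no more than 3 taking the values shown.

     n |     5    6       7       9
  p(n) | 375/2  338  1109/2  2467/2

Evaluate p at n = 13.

7823/2

Write p(n) = an^3 + bn^2 + cn + d. Substituting each data point gives a linear system:
  125a + 25b + 5c + d = 375/2
  216a + 36b + 6c + d = 338
  343a + 49b + 7c + d = 1109/2
  729a + 81b + 9c + d = 2467/2
Solving the system yields a = 2, b = -3, c = 3/2, d = 5.
So p(n) = 2n^3 - 3n^2 + (3/2)n + 5.
Then p(13) = 7823/2.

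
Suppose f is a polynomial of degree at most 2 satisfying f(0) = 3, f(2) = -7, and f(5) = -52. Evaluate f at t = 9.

Using the Lagrange interpolation formula with nodes 0, 2, 5:
  L_0(t) = (t - 2)(t - 5) / 10
  L_1(t) = t(t - 5) / -6
  L_2(t) = t(t - 2) / 15
Then f(t) = 3·L_0(t) - 7·L_1(t) - 52·L_2(t).
Expanding and collecting terms gives f(t) = -2t^2 - t + 3.
Evaluating at t = 9: f(9) = -168.

-168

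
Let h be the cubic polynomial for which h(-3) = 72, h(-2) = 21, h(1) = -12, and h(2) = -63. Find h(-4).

183

Using the Lagrange interpolation formula with nodes -3, -2, 1, 2:
  L_0(n) = (n + 2)(n - 1)(n - 2) / -20
  L_1(n) = (n + 3)(n - 1)(n - 2) / 12
  L_2(n) = (n + 3)(n + 2)(n - 2) / -12
  L_3(n) = (n + 3)(n + 2)(n - 1) / 20
Then h(n) = 72·L_0(n) + 21·L_1(n) - 12·L_2(n) - 63·L_3(n).
Expanding and collecting terms gives h(n) = -4n^3 - 6n^2 - 5n + 3.
Evaluating at n = -4: h(-4) = 183.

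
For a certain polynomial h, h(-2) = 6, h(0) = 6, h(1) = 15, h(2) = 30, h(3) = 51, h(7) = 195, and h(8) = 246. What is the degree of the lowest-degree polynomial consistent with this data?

Divided differences on the nodes -2, 0, 1, 2, 3, 7, 8:
  order 0: 6  6  15  30  51  195  246
  order 1: 0  9  15  21  36  51
  order 2: 3  3  3  3  3
  order 3: 0  0  0  0
  order 4: 0  0  0
  order 5: 0  0
  order 6: 0
The order-2 divided differences are all 3 (nonzero) and every higher order vanishes, so the data lies on a polynomial of degree exactly 2.

2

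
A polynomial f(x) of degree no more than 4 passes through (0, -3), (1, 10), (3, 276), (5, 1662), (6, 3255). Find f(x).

Write f(x) = ax^4 + bx^3 + cx^2 + dx + e. Substituting each data point gives a linear system:
  e = -3
  a + b + c + d + e = 10
  81a + 27b + 9c + 3d + e = 276
  625a + 125b + 25c + 5d + e = 1662
  1296a + 216b + 36c + 6d + e = 3255
Solving the system yields a = 2, b = 2, c = 6, d = 3, e = -3.
So f(x) = 2x^4 + 2x^3 + 6x^2 + 3x - 3.
Check: f(6) = 3255. ✓

f(x) = 2x^4 + 2x^3 + 6x^2 + 3x - 3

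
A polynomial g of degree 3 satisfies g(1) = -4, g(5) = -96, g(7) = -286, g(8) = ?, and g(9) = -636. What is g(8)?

The 4 known points determine the degree-3 polynomial uniquely.
Write g(u) = au^3 + bu^2 + cu + d. Substituting each data point gives a linear system:
  a + b + c + d = -4
  125a + 25b + 5c + d = -96
  343a + 49b + 7c + d = -286
  729a + 81b + 9c + d = -636
Solving the system yields a = -1, b = 1, c = 2, d = -6.
So g(u) = -u^3 + u^2 + 2u - 6.
Then g(8) = -438.

-438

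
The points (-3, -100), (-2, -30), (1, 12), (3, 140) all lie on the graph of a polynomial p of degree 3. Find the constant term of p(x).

2

Write p(x) = ax^3 + bx^2 + cx + d. Substituting each data point gives a linear system:
  -27a + 9b - 3c + d = -100
  -8a + 4b - 2c + d = -30
  a + b + c + d = 12
  27a + 9b + 3c + d = 140
Solving the system yields a = 4, b = 2, c = 4, d = 2.
So p(x) = 4x^3 + 2x^2 + 4x + 2.
The constant term is 2.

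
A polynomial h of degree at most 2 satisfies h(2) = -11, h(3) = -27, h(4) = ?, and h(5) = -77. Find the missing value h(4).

The 3 known points determine the degree-2 polynomial uniquely.
Write h(x) = ax^2 + bx + c. Substituting each data point gives a linear system:
  4a + 2b + c = -11
  9a + 3b + c = -27
  25a + 5b + c = -77
Solving the system yields a = -3, b = -1, c = 3.
So h(x) = -3x² - x + 3.
Then h(4) = -49.

-49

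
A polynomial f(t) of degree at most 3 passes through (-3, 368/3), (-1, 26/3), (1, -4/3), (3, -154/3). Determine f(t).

Using the Lagrange interpolation formula with nodes -3, -1, 1, 3:
  L_0(t) = (t + 1)(t - 1)(t - 3) / -48
  L_1(t) = (t + 3)(t - 1)(t - 3) / 16
  L_2(t) = (t + 3)(t + 1)(t - 3) / -16
  L_3(t) = (t + 3)(t + 1)(t - 1) / 48
Then f(t) = 368/3·L_0(t) + 26/3·L_1(t) - 4/3·L_2(t) - 154/3·L_3(t).
Expanding and collecting terms gives f(t) = -3t³ + 4t² - 2t - 1/3.
Check: f(3) = -154/3. ✓

f(t) = -3t^3 + 4t^2 - 2t - 1/3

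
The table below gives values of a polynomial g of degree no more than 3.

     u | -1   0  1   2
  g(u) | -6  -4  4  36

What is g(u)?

Write g(u) = au^3 + bu^2 + cu + d. Substituting each data point gives a linear system:
  -a + b - c + d = -6
  d = -4
  a + b + c + d = 4
  8a + 4b + 2c + d = 36
Solving the system yields a = 3, b = 3, c = 2, d = -4.
So g(u) = 3u^3 + 3u^2 + 2u - 4.
Check: g(-1) = -6. ✓

g(u) = 3u^3 + 3u^2 + 2u - 4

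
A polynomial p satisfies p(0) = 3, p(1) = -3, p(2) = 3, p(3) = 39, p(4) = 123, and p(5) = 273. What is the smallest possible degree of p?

3

Forward differences of the values at n = 0, 1, 2, 3, 4, 5:
  p  : 3  -3  3  39  123  273
  Δ  : -6  6  36  84  150
  Δ^2: 12  30  48  66
  Δ^3: 18  18  18
  Δ^4: 0  0
  Δ^5: 0
The third differences are constant (18) and nonzero, while all higher differences vanish, so the minimal degree is 3.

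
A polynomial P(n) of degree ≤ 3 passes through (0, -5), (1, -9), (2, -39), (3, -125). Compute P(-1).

3

Forward differences of the values at n = 0, 1, 2, 3:
  P  : -5  -9  -39  -125
  Δ  : -4  -30  -86
  Δ^2: -26  -56
  Δ^3: -30
The third differences are constant, confirming degree 3.
Interpolating (Newton forward form) and evaluating at n = -1 gives P(-1) = 3.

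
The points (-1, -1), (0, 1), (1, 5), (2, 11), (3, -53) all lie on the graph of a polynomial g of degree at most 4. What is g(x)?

Using the Lagrange interpolation formula with nodes -1, 0, 1, 2, 3:
  L_0(x) = x(x - 1)(x - 2)(x - 3) / 24
  L_1(x) = (x + 1)(x - 1)(x - 2)(x - 3) / -6
  L_2(x) = (x + 1)x(x - 2)(x - 3) / 4
  L_3(x) = (x + 1)x(x - 1)(x - 3) / -6
  L_4(x) = (x + 1)x(x - 1)(x - 2) / 24
Then g(x) = -1·L_0(x) + 1·L_1(x) + 5·L_2(x) + 11·L_3(x) - 53·L_4(x).
Expanding and collecting terms gives g(x) = -3x^4 + 6x^3 + 4x^2 - 3x + 1.
Check: g(-1) = -1. ✓

g(x) = -3x^4 + 6x^3 + 4x^2 - 3x + 1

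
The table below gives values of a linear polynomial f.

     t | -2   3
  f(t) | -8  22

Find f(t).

Write f(t) = at + b. Substituting each data point gives a linear system:
  -2a + b = -8
  3a + b = 22
Solving the system yields a = 6, b = 4.
So f(t) = 6t + 4.
Check: f(3) = 22. ✓

f(t) = 6t + 4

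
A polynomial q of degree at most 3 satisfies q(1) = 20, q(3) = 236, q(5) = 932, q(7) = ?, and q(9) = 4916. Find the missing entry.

The 4 known points determine the degree-3 polynomial uniquely.
Write q(x) = ax^3 + bx^2 + cx + d. Substituting each data point gives a linear system:
  a + b + c + d = 20
  27a + 9b + 3c + d = 236
  125a + 25b + 5c + d = 932
  729a + 81b + 9c + d = 4916
Solving the system yields a = 6, b = 6, c = 6, d = 2.
So q(x) = 6x³ + 6x² + 6x + 2.
Then q(7) = 2396.

2396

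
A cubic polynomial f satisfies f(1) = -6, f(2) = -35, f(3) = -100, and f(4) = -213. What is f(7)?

Using the Lagrange interpolation formula with nodes 1, 2, 3, 4:
  L_0(n) = (n - 2)(n - 3)(n - 4) / -6
  L_1(n) = (n - 1)(n - 3)(n - 4) / 2
  L_2(n) = (n - 1)(n - 2)(n - 4) / -2
  L_3(n) = (n - 1)(n - 2)(n - 3) / 6
Then f(n) = -6·L_0(n) - 35·L_1(n) - 100·L_2(n) - 213·L_3(n).
Expanding and collecting terms gives f(n) = -2n^3 - 6n^2 + 3n - 1.
Evaluating at n = 7: f(7) = -960.

-960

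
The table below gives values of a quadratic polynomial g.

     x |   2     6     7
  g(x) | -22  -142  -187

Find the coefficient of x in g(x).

Write g(x) = ax^2 + bx + c. Substituting each data point gives a linear system:
  4a + 2b + c = -22
  36a + 6b + c = -142
  49a + 7b + c = -187
Solving the system yields a = -3, b = -6, c = 2.
So g(x) = -3x^2 - 6x + 2.
The coefficient of x is -6.

-6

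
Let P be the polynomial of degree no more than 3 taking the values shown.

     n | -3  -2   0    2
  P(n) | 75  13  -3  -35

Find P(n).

Write P(n) = an^3 + bn^2 + cn + d. Substituting each data point gives a linear system:
  -27a + 9b - 3c + d = 75
  -8a + 4b - 2c + d = 13
  d = -3
  8a + 4b + 2c + d = -35
Solving the system yields a = -4, b = -2, c = 4, d = -3.
So P(n) = -4n³ - 2n² + 4n - 3.
Check: P(-2) = 13. ✓

P(n) = -4n^3 - 2n^2 + 4n - 3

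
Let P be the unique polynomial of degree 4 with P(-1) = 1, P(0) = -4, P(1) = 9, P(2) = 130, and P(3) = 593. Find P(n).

P(n) = 6n^4 + 3n^3 + 3n^2 + n - 4

Using the Lagrange interpolation formula with nodes -1, 0, 1, 2, 3:
  L_0(n) = n(n - 1)(n - 2)(n - 3) / 24
  L_1(n) = (n + 1)(n - 1)(n - 2)(n - 3) / -6
  L_2(n) = (n + 1)n(n - 2)(n - 3) / 4
  L_3(n) = (n + 1)n(n - 1)(n - 3) / -6
  L_4(n) = (n + 1)n(n - 1)(n - 2) / 24
Then P(n) = 1·L_0(n) - 4·L_1(n) + 9·L_2(n) + 130·L_3(n) + 593·L_4(n).
Expanding and collecting terms gives P(n) = 6n^4 + 3n^3 + 3n^2 + n - 4.
Check: P(2) = 130. ✓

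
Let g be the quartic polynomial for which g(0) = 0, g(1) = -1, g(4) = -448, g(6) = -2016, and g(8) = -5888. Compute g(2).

-32

Write g(x) = ax^4 + bx^3 + cx^2 + dx + e. Substituting each data point gives a linear system:
  e = 0
  a + b + c + d + e = -1
  256a + 64b + 16c + 4d + e = -448
  1296a + 216b + 36c + 6d + e = -2016
  4096a + 512b + 64c + 8d + e = -5888
Solving the system yields a = -1, b = -4, c = 4, d = 0, e = 0.
So g(x) = -x⁴ - 4x³ + 4x².
Then g(2) = -32.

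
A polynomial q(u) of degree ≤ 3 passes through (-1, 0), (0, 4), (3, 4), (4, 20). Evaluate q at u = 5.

54

Using the Lagrange interpolation formula with nodes -1, 0, 3, 4:
  L_0(u) = u(u - 3)(u - 4) / -20
  L_1(u) = (u + 1)(u - 3)(u - 4) / 12
  L_2(u) = (u + 1)u(u - 4) / -12
  L_3(u) = (u + 1)u(u - 3) / 20
Then q(u) = 0·L_0(u) + 4·L_1(u) + 4·L_2(u) + 20·L_3(u).
Expanding and collecting terms gives q(u) = u^3 - 3u^2 + 4.
Evaluating at u = 5: q(5) = 54.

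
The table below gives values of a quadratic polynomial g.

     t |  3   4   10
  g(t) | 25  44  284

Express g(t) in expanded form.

g(t) = 3t^2 - 2t + 4

Using the Lagrange interpolation formula with nodes 3, 4, 10:
  L_0(t) = (t - 4)(t - 10) / 7
  L_1(t) = (t - 3)(t - 10) / -6
  L_2(t) = (t - 3)(t - 4) / 42
Then g(t) = 25·L_0(t) + 44·L_1(t) + 284·L_2(t).
Expanding and collecting terms gives g(t) = 3t² - 2t + 4.
Check: g(4) = 44. ✓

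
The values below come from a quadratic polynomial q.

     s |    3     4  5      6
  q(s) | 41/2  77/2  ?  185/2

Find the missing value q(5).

On equispaced nodes a degree-2 polynomial has vanishing third forward difference, so
  - q(3) + 3·q(4) - 3·q(5) + q(6) = 0.
Substituting the known values and solving for q(5):
  -3·q(5) = -375/2
  q(5) = 125/2.

125/2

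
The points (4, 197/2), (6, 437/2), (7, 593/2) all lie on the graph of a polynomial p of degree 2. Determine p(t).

Write p(t) = at^2 + bt + c. Substituting each data point gives a linear system:
  16a + 4b + c = 197/2
  36a + 6b + c = 437/2
  49a + 7b + c = 593/2
Solving the system yields a = 6, b = 0, c = 5/2.
So p(t) = 6t^2 + 5/2.
Check: p(4) = 197/2. ✓

p(t) = 6t^2 + 5/2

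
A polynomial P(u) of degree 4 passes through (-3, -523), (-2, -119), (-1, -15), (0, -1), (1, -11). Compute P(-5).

-3791

Forward differences of the values at u = -3, -2, -1, 0, 1:
  P  : -523  -119  -15  -1  -11
  Δ  : 404  104  14  -10
  Δ^2: -300  -90  -24
  Δ^3: 210  66
  Δ^4: -144
The fourth differences are constant, confirming degree 4.
Interpolating (Newton forward form) and evaluating at u = -5 gives P(-5) = -3791.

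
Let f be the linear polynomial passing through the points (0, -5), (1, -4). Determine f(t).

Write f(t) = at + b. Substituting each data point gives a linear system:
  b = -5
  a + b = -4
Solving the system yields a = 1, b = -5.
So f(t) = t - 5.
Check: f(0) = -5. ✓

f(t) = t - 5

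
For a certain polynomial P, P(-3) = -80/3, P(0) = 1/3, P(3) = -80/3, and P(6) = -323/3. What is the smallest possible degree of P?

2

Forward differences of the values at n = -3, 0, 3, 6:
  P  : -80/3  1/3  -80/3  -323/3
  Δ  : 27  -27  -81
  Δ^2: -54  -54
  Δ^3: 0
The second differences are constant (-54) and nonzero, while all higher differences vanish, so the minimal degree is 2.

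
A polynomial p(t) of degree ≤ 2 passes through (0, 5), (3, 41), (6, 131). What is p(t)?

Using the Lagrange interpolation formula with nodes 0, 3, 6:
  L_0(t) = (t - 3)(t - 6) / 18
  L_1(t) = t(t - 6) / -9
  L_2(t) = t(t - 3) / 18
Then p(t) = 5·L_0(t) + 41·L_1(t) + 131·L_2(t).
Expanding and collecting terms gives p(t) = 3t^2 + 3t + 5.
Check: p(3) = 41. ✓

p(t) = 3t^2 + 3t + 5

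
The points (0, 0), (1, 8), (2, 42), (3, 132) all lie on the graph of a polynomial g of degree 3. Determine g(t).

g(t) = 5t^3 - 2t^2 + 5t

Write g(t) = at^3 + bt^2 + ct + d. Substituting each data point gives a linear system:
  d = 0
  a + b + c + d = 8
  8a + 4b + 2c + d = 42
  27a + 9b + 3c + d = 132
Solving the system yields a = 5, b = -2, c = 5, d = 0.
So g(t) = 5t³ - 2t² + 5t.
Check: g(1) = 8. ✓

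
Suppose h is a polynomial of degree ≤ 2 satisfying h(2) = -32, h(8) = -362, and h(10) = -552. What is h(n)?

h(n) = -5n^2 - 5n - 2

Write h(n) = an^2 + bn + c. Substituting each data point gives a linear system:
  4a + 2b + c = -32
  64a + 8b + c = -362
  100a + 10b + c = -552
Solving the system yields a = -5, b = -5, c = -2.
So h(n) = -5n^2 - 5n - 2.
Check: h(2) = -32. ✓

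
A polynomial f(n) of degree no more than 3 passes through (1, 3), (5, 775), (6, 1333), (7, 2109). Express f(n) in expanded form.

f(n) = 6n^3 + n^2 + n - 5

Write f(n) = an^3 + bn^2 + cn + d. Substituting each data point gives a linear system:
  a + b + c + d = 3
  125a + 25b + 5c + d = 775
  216a + 36b + 6c + d = 1333
  343a + 49b + 7c + d = 2109
Solving the system yields a = 6, b = 1, c = 1, d = -5.
So f(n) = 6n^3 + n^2 + n - 5.
Check: f(6) = 1333. ✓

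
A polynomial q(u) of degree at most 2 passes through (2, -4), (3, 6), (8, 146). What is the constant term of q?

Write q(u) = au^2 + bu + c. Substituting each data point gives a linear system:
  4a + 2b + c = -4
  9a + 3b + c = 6
  64a + 8b + c = 146
Solving the system yields a = 3, b = -5, c = -6.
So q(u) = 3u² - 5u - 6.
The constant term is -6.

-6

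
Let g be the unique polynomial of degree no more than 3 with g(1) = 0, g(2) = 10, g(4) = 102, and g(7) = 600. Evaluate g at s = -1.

Using the Lagrange interpolation formula with nodes 1, 2, 4, 7:
  L_0(s) = (s - 2)(s - 4)(s - 7) / -18
  L_1(s) = (s - 1)(s - 4)(s - 7) / 10
  L_2(s) = (s - 1)(s - 2)(s - 7) / -18
  L_3(s) = (s - 1)(s - 2)(s - 4) / 90
Then g(s) = 0·L_0(s) + 10·L_1(s) + 102·L_2(s) + 600·L_3(s).
Expanding and collecting terms gives g(s) = 2s³ - 2s² + 2s - 2.
Evaluating at s = -1: g(-1) = -8.

-8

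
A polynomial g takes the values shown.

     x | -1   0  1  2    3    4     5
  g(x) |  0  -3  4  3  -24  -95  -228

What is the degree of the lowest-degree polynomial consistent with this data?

Forward differences of the values at x = -1, 0, 1, 2, 3, 4, 5:
  g  : 0  -3  4  3  -24  -95  -228
  Δ  : -3  7  -1  -27  -71  -133
  Δ^2: 10  -8  -26  -44  -62
  Δ^3: -18  -18  -18  -18
  Δ^4: 0  0  0
  Δ^5: 0  0
  Δ^6: 0
The third differences are constant (-18) and nonzero, while all higher differences vanish, so the minimal degree is 3.

3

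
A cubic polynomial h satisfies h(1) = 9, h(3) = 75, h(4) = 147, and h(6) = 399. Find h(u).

Write h(u) = au^3 + bu^2 + cu + d. Substituting each data point gives a linear system:
  a + b + c + d = 9
  27a + 9b + 3c + d = 75
  64a + 16b + 4c + d = 147
  216a + 36b + 6c + d = 399
Solving the system yields a = 1, b = 5, c = 0, d = 3.
So h(u) = u^3 + 5u^2 + 3.
Check: h(3) = 75. ✓

h(u) = u^3 + 5u^2 + 3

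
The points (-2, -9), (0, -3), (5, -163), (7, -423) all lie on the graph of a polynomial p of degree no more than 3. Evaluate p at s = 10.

Using the Lagrange interpolation formula with nodes -2, 0, 5, 7:
  L_0(s) = s(s - 5)(s - 7) / -126
  L_1(s) = (s + 2)(s - 5)(s - 7) / 70
  L_2(s) = (s + 2)s(s - 7) / -70
  L_3(s) = (s + 2)s(s - 5) / 126
Then p(s) = -9·L_0(s) - 3·L_1(s) - 163·L_2(s) - 423·L_3(s).
Expanding and collecting terms gives p(s) = -s^3 - 2s^2 + 3s - 3.
Evaluating at s = 10: p(10) = -1173.

-1173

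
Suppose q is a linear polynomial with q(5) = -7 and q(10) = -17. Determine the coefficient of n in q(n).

Write q(n) = an + b. Substituting each data point gives a linear system:
  5a + b = -7
  10a + b = -17
Solving the system yields a = -2, b = 3.
So q(n) = -2n + 3.
The leading coefficient is -2.

-2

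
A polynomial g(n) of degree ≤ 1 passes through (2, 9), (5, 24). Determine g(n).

g(n) = 5n - 1

Using the Lagrange interpolation formula with nodes 2, 5:
  L_0(n) = (n - 5) / -3
  L_1(n) = (n - 2) / 3
Then g(n) = 9·L_0(n) + 24·L_1(n).
Expanding and collecting terms gives g(n) = 5n - 1.
Check: g(2) = 9. ✓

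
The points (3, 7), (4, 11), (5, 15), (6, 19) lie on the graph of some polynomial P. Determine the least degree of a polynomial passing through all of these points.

Forward differences of the values at s = 3, 4, 5, 6:
  P  : 7  11  15  19
  Δ  : 4  4  4
  Δ^2: 0  0
  Δ^3: 0
The first differences are constant (4) and nonzero, while all higher differences vanish, so the minimal degree is 1.

1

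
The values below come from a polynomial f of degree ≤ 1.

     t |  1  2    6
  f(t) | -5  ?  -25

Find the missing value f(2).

-9

The 2 known points determine the degree-1 polynomial uniquely.
Write f(t) = at + b. Substituting each data point gives a linear system:
  a + b = -5
  6a + b = -25
Solving the system yields a = -4, b = -1.
So f(t) = -4t - 1.
Then f(2) = -9.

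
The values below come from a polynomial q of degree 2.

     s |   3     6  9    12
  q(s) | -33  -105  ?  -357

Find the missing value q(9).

-213

The 3 known points determine the degree-2 polynomial uniquely.
Write q(s) = as^2 + bs + c. Substituting each data point gives a linear system:
  9a + 3b + c = -33
  36a + 6b + c = -105
  144a + 12b + c = -357
Solving the system yields a = -2, b = -6, c = 3.
So q(s) = -2s^2 - 6s + 3.
Then q(9) = -213.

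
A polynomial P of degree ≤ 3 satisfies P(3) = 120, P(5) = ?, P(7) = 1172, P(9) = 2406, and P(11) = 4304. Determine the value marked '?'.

458

The 4 known points determine the degree-3 polynomial uniquely.
Write P(s) = as^3 + bs^2 + cs + d. Substituting each data point gives a linear system:
  27a + 9b + 3c + d = 120
  343a + 49b + 7c + d = 1172
  729a + 81b + 9c + d = 2406
  1331a + 121b + 11c + d = 4304
Solving the system yields a = 3, b = 2, c = 6, d = 3.
So P(s) = 3s³ + 2s² + 6s + 3.
Then P(5) = 458.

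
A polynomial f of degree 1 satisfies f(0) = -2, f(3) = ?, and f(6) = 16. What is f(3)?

On equispaced nodes a degree-1 polynomial has vanishing second forward difference, so
  f(0) - 2·f(3) + f(6) = 0.
Substituting the known values and solving for f(3):
  -2·f(3) = -14
  f(3) = 7.

7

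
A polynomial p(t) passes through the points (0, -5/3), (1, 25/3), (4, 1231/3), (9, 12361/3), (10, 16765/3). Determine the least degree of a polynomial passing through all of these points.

Divided differences on the nodes 0, 1, 4, 9, 10:
  order 0: -5/3  25/3  1231/3  12361/3  16765/3
  order 1: 10  134  742  1468
  order 2: 31  76  121
  order 3: 5  5
  order 4: 0
The order-3 divided differences are all 5 (nonzero) and every higher order vanishes, so the data lies on a polynomial of degree exactly 3.

3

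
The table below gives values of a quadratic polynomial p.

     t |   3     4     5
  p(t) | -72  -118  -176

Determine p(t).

Write p(t) = at^2 + bt + c. Substituting each data point gives a linear system:
  9a + 3b + c = -72
  16a + 4b + c = -118
  25a + 5b + c = -176
Solving the system yields a = -6, b = -4, c = -6.
So p(t) = -6t² - 4t - 6.
Check: p(4) = -118. ✓

p(t) = -6t^2 - 4t - 6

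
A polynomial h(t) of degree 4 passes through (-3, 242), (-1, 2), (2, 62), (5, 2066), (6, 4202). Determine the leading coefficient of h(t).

3

Write h(t) = at^4 + bt^3 + ct^2 + dt + e. Substituting each data point gives a linear system:
  81a - 27b + 9c - 3d + e = 242
  a - b + c - d + e = 2
  16a + 8b + 4c + 2d + e = 62
  625a + 125b + 25c + 5d + e = 2066
  1296a + 216b + 36c + 6d + e = 4202
Solving the system yields a = 3, b = 1, c = 3, d = -1, e = -4.
So h(t) = 3t⁴ + t³ + 3t² - t - 4.
The leading coefficient is 3.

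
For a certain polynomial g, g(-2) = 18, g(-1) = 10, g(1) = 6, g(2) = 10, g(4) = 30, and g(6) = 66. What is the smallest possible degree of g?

Divided differences on the nodes -2, -1, 1, 2, 4, 6:
  order 0: 18  10  6  10  30  66
  order 1: -8  -2  4  10  18
  order 2: 2  2  2  2
  order 3: 0  0  0
  order 4: 0  0
  order 5: 0
The order-2 divided differences are all 2 (nonzero) and every higher order vanishes, so the data lies on a polynomial of degree exactly 2.

2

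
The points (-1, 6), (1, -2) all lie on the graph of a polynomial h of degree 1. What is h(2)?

Write h(x) = ax + b. Substituting each data point gives a linear system:
  -a + b = 6
  a + b = -2
Solving the system yields a = -4, b = 2.
So h(x) = -4x + 2.
Then h(2) = -6.

-6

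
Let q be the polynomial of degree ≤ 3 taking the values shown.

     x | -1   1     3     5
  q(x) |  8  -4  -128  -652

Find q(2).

-34

Using the Lagrange interpolation formula with nodes -1, 1, 3, 5:
  L_0(x) = (x - 1)(x - 3)(x - 5) / -48
  L_1(x) = (x + 1)(x - 3)(x - 5) / 16
  L_2(x) = (x + 1)(x - 1)(x - 5) / -16
  L_3(x) = (x + 1)(x - 1)(x - 3) / 48
Then q(x) = 8·L_0(x) - 4·L_1(x) - 128·L_2(x) - 652·L_3(x).
Expanding and collecting terms gives q(x) = -6x³ + 4x² - 2.
Evaluating at x = 2: q(2) = -34.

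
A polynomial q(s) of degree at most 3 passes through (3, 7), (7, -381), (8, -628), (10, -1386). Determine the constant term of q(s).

4

Write q(s) = as^3 + bs^2 + cs + d. Substituting each data point gives a linear system:
  27a + 9b + 3c + d = 7
  343a + 49b + 7c + d = -381
  512a + 64b + 8c + d = -628
  1000a + 100b + 10c + d = -1386
Solving the system yields a = -2, b = 6, c = 1, d = 4.
So q(s) = -2s³ + 6s² + s + 4.
The constant term is 4.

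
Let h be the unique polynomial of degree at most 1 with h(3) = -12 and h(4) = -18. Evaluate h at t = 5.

Write h(t) = at + b. Substituting each data point gives a linear system:
  3a + b = -12
  4a + b = -18
Solving the system yields a = -6, b = 6.
So h(t) = -6t + 6.
Then h(5) = -24.

-24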